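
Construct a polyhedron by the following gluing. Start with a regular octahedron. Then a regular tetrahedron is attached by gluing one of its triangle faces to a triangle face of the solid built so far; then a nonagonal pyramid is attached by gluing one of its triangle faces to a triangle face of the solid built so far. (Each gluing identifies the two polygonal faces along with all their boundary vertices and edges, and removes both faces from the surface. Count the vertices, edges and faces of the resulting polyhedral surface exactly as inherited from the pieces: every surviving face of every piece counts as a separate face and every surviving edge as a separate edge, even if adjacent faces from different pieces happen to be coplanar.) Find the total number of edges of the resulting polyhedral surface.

30

A regular octahedron: V=6, E=12, F=8.
Attach a regular tetrahedron (V=4, E=6, F=4) along a 3-gon: merge 3 vertices and 3 edges, delete both glued faces → V=7, E=15, F=10.
Attach a nonagonal pyramid (V=10, E=18, F=10) along a 3-gon: merge 3 vertices and 3 edges, delete both glued faces → V=14, E=30, F=18.
Check: V − E + F = 14 − 30 + 18 = 2.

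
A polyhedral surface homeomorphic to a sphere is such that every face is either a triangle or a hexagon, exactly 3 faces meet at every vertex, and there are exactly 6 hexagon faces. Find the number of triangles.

4

Let x be the number of triangles; then F = 6 + x.
Edge–face incidences: 2E = 6·6 + 3·x = 36 + 3x.
Every vertex has degree 3, so 3V = 2E.
Euler: V − E + F = 2 ⇒ (2E)/3 − E + (6 + x) = 2.
Multiply by 6: 2·(2E) − 3·(2E) + 6·(6 + x) = 12, i.e. 36 + 6x − (36 + 3x) = 12.
Collecting terms: 3x = 12, so x = 4.
Then 2E = 36 + 3·4 = 48, so E = 24, V = 2E/3 = 16, F = 6 + 4 = 10.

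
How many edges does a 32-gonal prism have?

96

A prism on an n-gon has two n-gon bases and n rectangular sides: V = 2·32 = 64, E = 3·32 = 96, F = 32 + 2 = 34.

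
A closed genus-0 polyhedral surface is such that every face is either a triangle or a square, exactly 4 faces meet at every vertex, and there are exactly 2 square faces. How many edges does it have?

16

Let x be the number of triangles; then F = 2 + x.
Edge–face incidences: 2E = 4·2 + 3·x = 8 + 3x.
Every vertex has degree 4, so 4V = 2E.
Euler: V − E + F = 2 ⇒ (2E)/4 − E + (2 + x) = 2.
Multiply by 8: 2·(2E) − 4·(2E) + 8·(2 + x) = 16, i.e. 16 + 8x − 2·(8 + 3x) = 16.
Collecting terms: 2x = 16, so x = 8.
Then 2E = 8 + 3·8 = 32, so E = 16, V = 2E/4 = 8, F = 2 + 8 = 10.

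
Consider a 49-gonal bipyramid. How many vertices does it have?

A bipyramid over an n-gon has 2n triangular faces and n + 2 vertices: V = 49 + 2 = 51, E = 3·49 = 147, F = 2·49 = 98.

51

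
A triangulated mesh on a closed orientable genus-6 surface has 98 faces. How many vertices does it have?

39

χ = 2 − 2·6 = -10, and every face is a triangle so 3F = 2E.
E = 3·98/2 = 147. Then V = -10 + E − F = -10 + 147 − 98 = 39.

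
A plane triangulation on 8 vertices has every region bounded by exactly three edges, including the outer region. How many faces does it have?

12

In a plane triangulation 3F = 2E and V − E + F = 2, so F = 2V − 4 = 2·8 − 4 = 12.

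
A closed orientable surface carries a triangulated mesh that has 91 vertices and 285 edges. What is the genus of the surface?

3

Every face is a triangle and each edge borders two faces, so 3F = 2·285, giving F = 190.
χ = V − E + F = 91 − 285 + 190 = -4.
For a closed orientable surface χ = 2 − 2g, so g = (2 − (-4))/2 = 3.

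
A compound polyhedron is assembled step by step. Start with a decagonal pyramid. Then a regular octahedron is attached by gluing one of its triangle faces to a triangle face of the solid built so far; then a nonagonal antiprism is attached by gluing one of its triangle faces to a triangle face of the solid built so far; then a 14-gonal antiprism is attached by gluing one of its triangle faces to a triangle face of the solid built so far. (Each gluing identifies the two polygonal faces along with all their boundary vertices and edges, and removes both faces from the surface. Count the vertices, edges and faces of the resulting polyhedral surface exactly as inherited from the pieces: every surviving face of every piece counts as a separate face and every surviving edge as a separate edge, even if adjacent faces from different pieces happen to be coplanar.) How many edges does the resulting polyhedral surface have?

A decagonal pyramid: V=11, E=20, F=11.
Attach a regular octahedron (V=6, E=12, F=8) along a 3-gon: merge 3 vertices and 3 edges, delete both glued faces → V=14, E=29, F=17.
Attach a nonagonal antiprism (V=18, E=36, F=20) along a 3-gon: merge 3 vertices and 3 edges, delete both glued faces → V=29, E=62, F=35.
Attach a 14-gonal antiprism (V=28, E=56, F=30) along a 3-gon: merge 3 vertices and 3 edges, delete both glued faces → V=54, E=115, F=63.
Check: V − E + F = 54 − 115 + 63 = 2.

115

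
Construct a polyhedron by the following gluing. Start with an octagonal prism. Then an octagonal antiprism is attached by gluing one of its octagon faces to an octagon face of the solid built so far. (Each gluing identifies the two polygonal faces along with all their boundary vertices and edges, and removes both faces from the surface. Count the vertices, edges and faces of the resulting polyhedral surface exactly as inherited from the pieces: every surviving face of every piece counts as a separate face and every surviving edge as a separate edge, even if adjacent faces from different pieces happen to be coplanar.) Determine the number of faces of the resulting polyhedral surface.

An octagonal prism: V=16, E=24, F=10.
Attach an octagonal antiprism (V=16, E=32, F=18) along an 8-gon: merge 8 vertices and 8 edges, delete both glued faces → V=24, E=48, F=26.
Check: V − E + F = 24 − 48 + 26 = 2.

26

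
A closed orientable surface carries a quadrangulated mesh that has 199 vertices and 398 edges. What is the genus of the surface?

Every face is a square and each edge borders two faces, so 4F = 2·398, giving F = 199.
χ = V − E + F = 199 − 398 + 199 = 0.
For a closed orientable surface χ = 2 − 2g, so g = (2 − (0))/2 = 1.

1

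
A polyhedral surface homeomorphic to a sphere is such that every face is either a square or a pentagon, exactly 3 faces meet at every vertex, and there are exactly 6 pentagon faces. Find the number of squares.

3

Let x be the number of squares; then F = 6 + x.
Edge–face incidences: 2E = 5·6 + 4·x = 30 + 4x.
Every vertex has degree 3, so 3V = 2E.
Euler: V − E + F = 2 ⇒ (2E)/3 − E + (6 + x) = 2.
Multiply by 6: 2·(2E) − 3·(2E) + 6·(6 + x) = 12, i.e. 36 + 6x − (30 + 4x) = 12.
Collecting terms: 2x + 6 = 12, so 2x = 6, so x = 3.
Then 2E = 30 + 4·3 = 42, so E = 21, V = 2E/3 = 14, F = 6 + 3 = 9.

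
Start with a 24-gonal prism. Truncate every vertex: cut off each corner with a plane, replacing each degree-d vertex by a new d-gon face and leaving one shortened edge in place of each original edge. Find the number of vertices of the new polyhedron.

The base solid has V = 48, E = 72, F = 26.
Truncation replaces each original edge-end by a new vertex, so V′ = 2E = 144.
Each original edge survives, and each old vertex of degree d contributes d new edges; summing degrees gives Σd = 2E, so E′ = E + 2E = 3E = 216.
Each original face survives and each original vertex becomes one new face: F′ = F + V = 74.

144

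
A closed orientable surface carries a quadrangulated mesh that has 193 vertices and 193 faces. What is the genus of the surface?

1

Every face is a square, so 2E = 4·193 = 772, giving E = 386.
χ = V − E + F = 193 − 386 + 193 = 0.
For a closed orientable surface χ = 2 − 2g, so g = (2 − (0))/2 = 1.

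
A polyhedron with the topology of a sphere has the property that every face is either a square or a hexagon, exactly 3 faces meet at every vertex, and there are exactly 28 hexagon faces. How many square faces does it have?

Let x be the number of squares; then F = 28 + x.
Edge–face incidences: 2E = 6·28 + 4·x = 168 + 4x.
Every vertex has degree 3, so 3V = 2E.
Euler: V − E + F = 2 ⇒ (2E)/3 − E + (28 + x) = 2.
Multiply by 6: 2·(2E) − 3·(2E) + 6·(28 + x) = 12, i.e. 168 + 6x − (168 + 4x) = 12.
Collecting terms: 2x = 12, so x = 6.
Then 2E = 168 + 4·6 = 192, so E = 96, V = 2E/3 = 64, F = 28 + 6 = 34.

6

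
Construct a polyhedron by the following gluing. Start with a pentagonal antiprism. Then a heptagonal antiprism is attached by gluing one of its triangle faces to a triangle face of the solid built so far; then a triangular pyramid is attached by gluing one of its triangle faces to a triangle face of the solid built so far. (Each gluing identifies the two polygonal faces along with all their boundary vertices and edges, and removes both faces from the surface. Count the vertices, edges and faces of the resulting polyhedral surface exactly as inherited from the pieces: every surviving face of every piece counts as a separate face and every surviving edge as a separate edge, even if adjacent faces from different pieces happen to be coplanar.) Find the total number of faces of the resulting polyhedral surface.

28

A pentagonal antiprism: V=10, E=20, F=12.
Attach a heptagonal antiprism (V=14, E=28, F=16) along a 3-gon: merge 3 vertices and 3 edges, delete both glued faces → V=21, E=45, F=26.
Attach a triangular pyramid (V=4, E=6, F=4) along a 3-gon: merge 3 vertices and 3 edges, delete both glued faces → V=22, E=48, F=28.
Check: V − E + F = 22 − 48 + 28 = 2.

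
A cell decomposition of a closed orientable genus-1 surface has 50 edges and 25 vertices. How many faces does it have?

25

For a closed orientable surface of genus 1, χ = 2 − 2·1 = 0.
F = 0 − V + E = 0 − 25 + 50 = 25.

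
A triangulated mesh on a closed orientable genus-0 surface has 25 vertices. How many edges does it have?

69

χ = 2 − 2·0 = 2, and every face is a triangle so 3F = 2E.
V − E + F = 2 with E = 3F/2 gives 25 − (3/2 − 1)·F = 2, so F = 46 and E = 69.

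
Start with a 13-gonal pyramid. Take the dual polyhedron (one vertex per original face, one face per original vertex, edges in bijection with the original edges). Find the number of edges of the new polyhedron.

26

The base solid has V = 14, E = 26, F = 14.
The dual swaps V and F and preserves E: V′ = F = 14, E′ = E = 26, F′ = V = 14.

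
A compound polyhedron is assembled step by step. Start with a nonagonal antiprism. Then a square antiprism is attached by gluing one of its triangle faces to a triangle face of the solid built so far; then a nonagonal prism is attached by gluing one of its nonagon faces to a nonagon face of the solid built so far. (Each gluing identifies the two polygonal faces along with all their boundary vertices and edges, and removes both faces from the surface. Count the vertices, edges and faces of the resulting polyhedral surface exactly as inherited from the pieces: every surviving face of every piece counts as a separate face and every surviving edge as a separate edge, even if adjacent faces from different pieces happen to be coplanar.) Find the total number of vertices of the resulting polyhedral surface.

A nonagonal antiprism: V=18, E=36, F=20.
Attach a square antiprism (V=8, E=16, F=10) along a 3-gon: merge 3 vertices and 3 edges, delete both glued faces → V=23, E=49, F=28.
Attach a nonagonal prism (V=18, E=27, F=11) along a 9-gon: merge 9 vertices and 9 edges, delete both glued faces → V=32, E=67, F=37.
Check: V − E + F = 32 − 67 + 37 = 2.

32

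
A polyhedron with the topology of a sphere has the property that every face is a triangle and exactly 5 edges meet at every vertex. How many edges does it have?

30

Each face has 3 edges and each edge borders two faces, so 2E = 3F.
Each vertex has degree 5, so 5V = 2E and hence V = 3F/5.
Euler: V − E + F = 2 ⇒ (3F/5) − (3F/2) + F = 2.
Multiply by 10: (6 − 15 + 10)F = 20, i.e. 1F = 20.
So F = 20, E = 3·20/2 = 30, V = 3·20/5 = 12.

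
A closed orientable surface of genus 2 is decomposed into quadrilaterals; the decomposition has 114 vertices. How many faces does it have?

116

χ = 2 − 2·2 = -2, and every face is a square so 4F = 2E.
V − E + F = -2 with E = 4F/2 gives 114 − (4/2 − 1)·F = -2, so F = 116 and E = 232.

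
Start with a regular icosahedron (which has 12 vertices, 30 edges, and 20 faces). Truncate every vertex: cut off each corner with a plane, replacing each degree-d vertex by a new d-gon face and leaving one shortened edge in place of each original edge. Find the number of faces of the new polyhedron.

Truncation replaces each original edge-end by a new vertex, so V′ = 2E = 60.
Each original edge survives, and each old vertex of degree d contributes d new edges; summing degrees gives Σd = 2E, so E′ = E + 2E = 3E = 90.
Each original face survives and each original vertex becomes one new face: F′ = F + V = 32.

32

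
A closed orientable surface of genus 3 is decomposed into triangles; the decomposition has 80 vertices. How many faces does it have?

168

χ = 2 − 2·3 = -4, and every face is a triangle so 3F = 2E.
V − E + F = -4 with E = 3F/2 gives 80 − (3/2 − 1)·F = -4, so F = 168 and E = 252.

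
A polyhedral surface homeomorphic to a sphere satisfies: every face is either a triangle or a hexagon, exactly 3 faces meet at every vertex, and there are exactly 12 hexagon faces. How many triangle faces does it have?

4

Let x be the number of triangles; then F = 12 + x.
Edge–face incidences: 2E = 6·12 + 3·x = 72 + 3x.
Every vertex has degree 3, so 3V = 2E.
Euler: V − E + F = 2 ⇒ (2E)/3 − E + (12 + x) = 2.
Multiply by 6: 2·(2E) − 3·(2E) + 6·(12 + x) = 12, i.e. 72 + 6x − (72 + 3x) = 12.
Collecting terms: 3x = 12, so x = 4.
Then 2E = 72 + 3·4 = 84, so E = 42, V = 2E/3 = 28, F = 12 + 4 = 16.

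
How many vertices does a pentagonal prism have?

A prism on an n-gon has two n-gon bases and n rectangular sides: V = 2·5 = 10, E = 3·5 = 15, F = 5 + 2 = 7.

10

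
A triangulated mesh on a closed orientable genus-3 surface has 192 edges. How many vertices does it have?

χ = 2 − 2·3 = -4, and every face is a triangle so 3F = 2E.
F = 2E/3 = 128. Then V = -4 + E − F = -4 + 192 − 128 = 60.

60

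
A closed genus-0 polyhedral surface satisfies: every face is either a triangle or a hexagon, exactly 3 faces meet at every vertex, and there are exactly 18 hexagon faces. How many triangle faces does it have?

4

Let x be the number of triangles; then F = 18 + x.
Edge–face incidences: 2E = 6·18 + 3·x = 108 + 3x.
Every vertex has degree 3, so 3V = 2E.
Euler: V − E + F = 2 ⇒ (2E)/3 − E + (18 + x) = 2.
Multiply by 6: 2·(2E) − 3·(2E) + 6·(18 + x) = 12, i.e. 108 + 6x − (108 + 3x) = 12.
Collecting terms: 3x = 12, so x = 4.
Then 2E = 108 + 3·4 = 120, so E = 60, V = 2E/3 = 40, F = 18 + 4 = 22.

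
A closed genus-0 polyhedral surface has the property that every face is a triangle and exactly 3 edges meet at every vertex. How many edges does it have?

6

Each face has 3 edges and each edge borders two faces, so 2E = 3F.
Each vertex has degree 3, so 3V = 2E and hence V = 3F/3.
Euler: V − E + F = 2 ⇒ (3F/3) − (3F/2) + F = 2.
Multiply by 6: (6 − 9 + 6)F = 12, i.e. 3F = 12.
So F = 4, E = 3·4/2 = 6, V = 3·4/3 = 4.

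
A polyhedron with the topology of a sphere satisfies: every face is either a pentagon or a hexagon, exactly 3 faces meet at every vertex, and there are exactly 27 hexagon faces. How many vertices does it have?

Let x be the number of pentagons; then F = 27 + x.
Edge–face incidences: 2E = 6·27 + 5·x = 162 + 5x.
Every vertex has degree 3, so 3V = 2E.
Euler: V − E + F = 2 ⇒ (2E)/3 − E + (27 + x) = 2.
Multiply by 6: 2·(2E) − 3·(2E) + 6·(27 + x) = 12, i.e. 162 + 6x − (162 + 5x) = 12.
Collecting terms: x = 12.
Then 2E = 162 + 5·12 = 222, so E = 111, V = 2E/3 = 74, F = 27 + 12 = 39.

74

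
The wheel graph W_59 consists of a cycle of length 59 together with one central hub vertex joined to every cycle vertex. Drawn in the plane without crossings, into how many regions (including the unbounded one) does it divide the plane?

W_59 has V = 59 + 1 = 60 vertices and E = 2·59 = 118 edges.
By Euler's formula F = 2 − V + E = 2 − 60 + 118 = 60.

60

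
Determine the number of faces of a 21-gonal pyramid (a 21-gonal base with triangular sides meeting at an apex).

A pyramid on an n-gon base has one n-gon and n triangles: V = 21 + 1 = 22, E = 2·21 = 42, F = 21 + 1 = 22.

22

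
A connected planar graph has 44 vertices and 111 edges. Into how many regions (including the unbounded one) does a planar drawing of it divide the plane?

69

Euler's formula for a connected plane graph: V − E + F = 2, so F = 2 − 44 + 111 = 69.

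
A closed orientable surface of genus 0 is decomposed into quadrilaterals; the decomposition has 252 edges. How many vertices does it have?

χ = 2 − 2·0 = 2, and every face is a square so 4F = 2E.
F = 2E/4 = 126. Then V = 2 + E − F = 2 + 252 − 126 = 128.

128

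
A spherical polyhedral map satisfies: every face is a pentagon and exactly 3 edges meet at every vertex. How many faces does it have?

Each face has 5 edges and each edge borders two faces, so 2E = 5F.
Each vertex has degree 3, so 3V = 2E and hence V = 5F/3.
Euler: V − E + F = 2 ⇒ (5F/3) − (5F/2) + F = 2.
Multiply by 6: (10 − 15 + 6)F = 12, i.e. 1F = 12.
So F = 12, E = 5·12/2 = 30, V = 5·12/3 = 20.

12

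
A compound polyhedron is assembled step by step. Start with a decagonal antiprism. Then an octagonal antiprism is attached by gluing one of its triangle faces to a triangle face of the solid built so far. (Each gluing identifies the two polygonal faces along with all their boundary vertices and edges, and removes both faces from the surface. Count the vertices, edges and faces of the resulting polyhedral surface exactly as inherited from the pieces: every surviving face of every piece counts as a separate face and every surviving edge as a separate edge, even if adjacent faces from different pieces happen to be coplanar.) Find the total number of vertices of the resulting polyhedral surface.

33

A decagonal antiprism: V=20, E=40, F=22.
Attach an octagonal antiprism (V=16, E=32, F=18) along a 3-gon: merge 3 vertices and 3 edges, delete both glued faces → V=33, E=69, F=38.
Check: V − E + F = 33 − 69 + 38 = 2.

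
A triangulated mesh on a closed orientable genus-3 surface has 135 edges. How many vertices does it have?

41

χ = 2 − 2·3 = -4, and every face is a triangle so 3F = 2E.
F = 2E/3 = 90. Then V = -4 + E − F = -4 + 135 − 90 = 41.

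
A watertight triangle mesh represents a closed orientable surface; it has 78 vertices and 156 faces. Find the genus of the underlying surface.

Every face is a triangle, so 2E = 3·156 = 468, giving E = 234.
χ = V − E + F = 78 − 234 + 156 = 0.
For a closed orientable surface χ = 2 − 2g, so g = (2 − (0))/2 = 1.

1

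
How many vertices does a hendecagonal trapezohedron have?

The n-trapezohedron (dual of the n-antiprism) has V = 2·11 + 2 = 24, E = 4·11 = 44, F = 2·11 = 22.

24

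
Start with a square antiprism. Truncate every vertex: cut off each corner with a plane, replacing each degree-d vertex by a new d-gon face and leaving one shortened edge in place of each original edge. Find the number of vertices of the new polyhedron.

The base solid has V = 8, E = 16, F = 10.
Truncation replaces each original edge-end by a new vertex, so V′ = 2E = 32.
Each original edge survives, and each old vertex of degree d contributes d new edges; summing degrees gives Σd = 2E, so E′ = E + 2E = 3E = 48.
Each original face survives and each original vertex becomes one new face: F′ = F + V = 18.

32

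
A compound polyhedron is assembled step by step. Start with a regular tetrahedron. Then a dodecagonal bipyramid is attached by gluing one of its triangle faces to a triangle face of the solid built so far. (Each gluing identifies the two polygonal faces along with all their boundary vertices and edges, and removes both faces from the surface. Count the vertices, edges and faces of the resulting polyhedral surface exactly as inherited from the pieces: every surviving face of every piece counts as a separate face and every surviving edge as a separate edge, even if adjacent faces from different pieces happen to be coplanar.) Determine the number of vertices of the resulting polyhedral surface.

15

A regular tetrahedron: V=4, E=6, F=4.
Attach a dodecagonal bipyramid (V=14, E=36, F=24) along a 3-gon: merge 3 vertices and 3 edges, delete both glued faces → V=15, E=39, F=26.
Check: V − E + F = 15 − 39 + 26 = 2.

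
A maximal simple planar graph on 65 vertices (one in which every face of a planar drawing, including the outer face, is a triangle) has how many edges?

189

In a plane triangulation 3F = 2E and V − E + F = 2, so E = 3V − 6 = 3·65 − 6 = 189.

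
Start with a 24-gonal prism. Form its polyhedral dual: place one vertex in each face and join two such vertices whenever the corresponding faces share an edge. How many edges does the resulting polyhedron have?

The base solid has V = 48, E = 72, F = 26.
The dual swaps V and F and preserves E: V′ = F = 26, E′ = E = 72, F′ = V = 48.

72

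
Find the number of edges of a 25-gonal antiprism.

100

An antiprism on an n-gon has two n-gon caps and 2n triangles: V = 2·25 = 50, E = 4·25 = 100, F = 2·25 + 2 = 52.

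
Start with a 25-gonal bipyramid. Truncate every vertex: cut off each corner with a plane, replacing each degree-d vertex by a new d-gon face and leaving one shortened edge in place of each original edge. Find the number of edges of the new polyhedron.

The base solid has V = 27, E = 75, F = 50.
Truncation replaces each original edge-end by a new vertex, so V′ = 2E = 150.
Each original edge survives, and each old vertex of degree d contributes d new edges; summing degrees gives Σd = 2E, so E′ = E + 2E = 3E = 225.
Each original face survives and each original vertex becomes one new face: F′ = F + V = 77.

225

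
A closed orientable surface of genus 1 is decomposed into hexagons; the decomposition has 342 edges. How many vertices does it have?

228

χ = 2 − 2·1 = 0, and every face is a hexagon so 6F = 2E.
F = 2E/6 = 114. Then V = 0 + E − F = 0 + 342 − 114 = 228.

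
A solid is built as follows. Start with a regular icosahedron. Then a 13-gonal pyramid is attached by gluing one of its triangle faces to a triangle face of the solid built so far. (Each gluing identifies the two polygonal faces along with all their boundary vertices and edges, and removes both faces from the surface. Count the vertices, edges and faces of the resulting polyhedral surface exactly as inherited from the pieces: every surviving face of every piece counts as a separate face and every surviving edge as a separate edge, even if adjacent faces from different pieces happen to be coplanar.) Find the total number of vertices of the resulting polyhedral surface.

23

A regular icosahedron: V=12, E=30, F=20.
Attach a 13-gonal pyramid (V=14, E=26, F=14) along a 3-gon: merge 3 vertices and 3 edges, delete both glued faces → V=23, E=53, F=32.
Check: V − E + F = 23 − 53 + 32 = 2.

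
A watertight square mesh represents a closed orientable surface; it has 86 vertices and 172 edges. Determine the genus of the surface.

Every face is a square and each edge borders two faces, so 4F = 2·172, giving F = 86.
χ = V − E + F = 86 − 172 + 86 = 0.
For a closed orientable surface χ = 2 − 2g, so g = (2 − (0))/2 = 1.

1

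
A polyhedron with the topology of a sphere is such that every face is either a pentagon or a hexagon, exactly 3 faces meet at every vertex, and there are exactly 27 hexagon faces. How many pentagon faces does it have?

Let x be the number of pentagons; then F = 27 + x.
Edge–face incidences: 2E = 6·27 + 5·x = 162 + 5x.
Every vertex has degree 3, so 3V = 2E.
Euler: V − E + F = 2 ⇒ (2E)/3 − E + (27 + x) = 2.
Multiply by 6: 2·(2E) − 3·(2E) + 6·(27 + x) = 12, i.e. 162 + 6x − (162 + 5x) = 12.
Collecting terms: x = 12.
Then 2E = 162 + 5·12 = 222, so E = 111, V = 2E/3 = 74, F = 27 + 12 = 39.

12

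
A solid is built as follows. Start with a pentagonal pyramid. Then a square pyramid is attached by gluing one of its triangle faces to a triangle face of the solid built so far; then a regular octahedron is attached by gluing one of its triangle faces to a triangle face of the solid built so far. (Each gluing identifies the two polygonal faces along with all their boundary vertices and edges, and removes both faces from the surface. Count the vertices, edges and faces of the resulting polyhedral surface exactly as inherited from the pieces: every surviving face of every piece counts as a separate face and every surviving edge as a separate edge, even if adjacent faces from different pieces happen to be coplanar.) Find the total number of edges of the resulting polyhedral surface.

24

A pentagonal pyramid: V=6, E=10, F=6.
Attach a square pyramid (V=5, E=8, F=5) along a 3-gon: merge 3 vertices and 3 edges, delete both glued faces → V=8, E=15, F=9.
Attach a regular octahedron (V=6, E=12, F=8) along a 3-gon: merge 3 vertices and 3 edges, delete both glued faces → V=11, E=24, F=15.
Check: V − E + F = 11 − 24 + 15 = 2.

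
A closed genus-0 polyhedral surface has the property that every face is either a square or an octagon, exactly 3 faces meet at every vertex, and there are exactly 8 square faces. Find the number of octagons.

Let x be the number of octagons; then F = 8 + x.
Edge–face incidences: 2E = 4·8 + 8·x = 32 + 8x.
Every vertex has degree 3, so 3V = 2E.
Euler: V − E + F = 2 ⇒ (2E)/3 − E + (8 + x) = 2.
Multiply by 6: 2·(2E) − 3·(2E) + 6·(8 + x) = 12, i.e. 48 + 6x − (32 + 8x) = 12.
Collecting terms: −2x + 16 = 12, so −2x = −4, so x = 2.
Then 2E = 32 + 8·2 = 48, so E = 24, V = 2E/3 = 16, F = 8 + 2 = 10.

2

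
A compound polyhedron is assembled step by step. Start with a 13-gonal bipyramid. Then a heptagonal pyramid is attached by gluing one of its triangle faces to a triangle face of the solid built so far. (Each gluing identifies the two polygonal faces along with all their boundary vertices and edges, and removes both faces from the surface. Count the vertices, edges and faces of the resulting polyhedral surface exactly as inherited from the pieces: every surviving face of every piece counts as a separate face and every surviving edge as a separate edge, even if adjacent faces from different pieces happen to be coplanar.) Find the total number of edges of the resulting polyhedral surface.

A 13-gonal bipyramid: V=15, E=39, F=26.
Attach a heptagonal pyramid (V=8, E=14, F=8) along a 3-gon: merge 3 vertices and 3 edges, delete both glued faces → V=20, E=50, F=32.
Check: V − E + F = 20 − 50 + 32 = 2.

50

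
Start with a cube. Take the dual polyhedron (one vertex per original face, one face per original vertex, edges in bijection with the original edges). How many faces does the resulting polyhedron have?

The base solid has V = 8, E = 12, F = 6.
The dual swaps V and F and preserves E: V′ = F = 6, E′ = E = 12, F′ = V = 8.

8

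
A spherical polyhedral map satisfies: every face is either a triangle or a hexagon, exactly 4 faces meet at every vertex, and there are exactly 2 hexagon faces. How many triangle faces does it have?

Let x be the number of triangles; then F = 2 + x.
Edge–face incidences: 2E = 6·2 + 3·x = 12 + 3x.
Every vertex has degree 4, so 4V = 2E.
Euler: V − E + F = 2 ⇒ (2E)/4 − E + (2 + x) = 2.
Multiply by 8: 2·(2E) − 4·(2E) + 8·(2 + x) = 16, i.e. 16 + 8x − 2·(12 + 3x) = 16.
Collecting terms: 2x − 8 = 16, so 2x = 24, so x = 12.
Then 2E = 12 + 3·12 = 48, so E = 24, V = 2E/4 = 12, F = 2 + 12 = 14.

12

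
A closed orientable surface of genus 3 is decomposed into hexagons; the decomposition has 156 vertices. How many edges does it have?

240

χ = 2 − 2·3 = -4, and every face is a hexagon so 6F = 2E.
V − E + F = -4 with E = 6F/2 gives 156 − (6/2 − 1)·F = -4, so F = 80 and E = 240.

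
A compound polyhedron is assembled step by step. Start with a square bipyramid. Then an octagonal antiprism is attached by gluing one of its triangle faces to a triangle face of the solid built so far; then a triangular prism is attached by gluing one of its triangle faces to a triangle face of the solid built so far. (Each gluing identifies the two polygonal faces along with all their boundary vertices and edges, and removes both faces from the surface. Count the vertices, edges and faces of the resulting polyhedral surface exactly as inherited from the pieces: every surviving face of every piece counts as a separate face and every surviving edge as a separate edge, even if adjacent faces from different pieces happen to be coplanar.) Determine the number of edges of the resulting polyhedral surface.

47

A square bipyramid: V=6, E=12, F=8.
Attach an octagonal antiprism (V=16, E=32, F=18) along a 3-gon: merge 3 vertices and 3 edges, delete both glued faces → V=19, E=41, F=24.
Attach a triangular prism (V=6, E=9, F=5) along a 3-gon: merge 3 vertices and 3 edges, delete both glued faces → V=22, E=47, F=27.
Check: V − E + F = 22 − 47 + 27 = 2.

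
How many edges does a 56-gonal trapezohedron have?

224

The n-trapezohedron (dual of the n-antiprism) has V = 2·56 + 2 = 114, E = 4·56 = 224, F = 2·56 = 112.
Check: V − E + F = 114 − 224 + 112 = 2.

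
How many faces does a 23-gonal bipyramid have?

46

A bipyramid over an n-gon has 2n triangular faces and n + 2 vertices: V = 23 + 2 = 25, E = 3·23 = 69, F = 2·23 = 46.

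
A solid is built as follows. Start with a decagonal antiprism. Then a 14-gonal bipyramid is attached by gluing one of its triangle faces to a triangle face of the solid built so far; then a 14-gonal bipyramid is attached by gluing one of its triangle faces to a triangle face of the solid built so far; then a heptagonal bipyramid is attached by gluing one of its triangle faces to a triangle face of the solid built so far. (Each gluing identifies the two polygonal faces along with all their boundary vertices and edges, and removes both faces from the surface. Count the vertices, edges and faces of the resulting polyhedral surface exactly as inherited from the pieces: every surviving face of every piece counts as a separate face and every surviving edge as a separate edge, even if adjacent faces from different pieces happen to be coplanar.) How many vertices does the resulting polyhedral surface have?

52

A decagonal antiprism: V=20, E=40, F=22.
Attach a 14-gonal bipyramid (V=16, E=42, F=28) along a 3-gon: merge 3 vertices and 3 edges, delete both glued faces → V=33, E=79, F=48.
Attach a 14-gonal bipyramid (V=16, E=42, F=28) along a 3-gon: merge 3 vertices and 3 edges, delete both glued faces → V=46, E=118, F=74.
Attach a heptagonal bipyramid (V=9, E=21, F=14) along a 3-gon: merge 3 vertices and 3 edges, delete both glued faces → V=52, E=136, F=86.
Check: V − E + F = 52 − 136 + 86 = 2.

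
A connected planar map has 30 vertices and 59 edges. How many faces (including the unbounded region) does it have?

Euler's formula for a connected plane graph: V − E + F = 2, so F = 2 − 30 + 59 = 31.

31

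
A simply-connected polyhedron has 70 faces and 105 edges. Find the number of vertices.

Here V − E + F = 2.
V = 2 + E − F = 2 + 105 − 70 = 37.

37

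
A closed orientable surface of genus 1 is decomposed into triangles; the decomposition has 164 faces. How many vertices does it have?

82

χ = 2 − 2·1 = 0, and every face is a triangle so 3F = 2E.
E = 3·164/2 = 246. Then V = 0 + E − F = 0 + 246 − 164 = 82.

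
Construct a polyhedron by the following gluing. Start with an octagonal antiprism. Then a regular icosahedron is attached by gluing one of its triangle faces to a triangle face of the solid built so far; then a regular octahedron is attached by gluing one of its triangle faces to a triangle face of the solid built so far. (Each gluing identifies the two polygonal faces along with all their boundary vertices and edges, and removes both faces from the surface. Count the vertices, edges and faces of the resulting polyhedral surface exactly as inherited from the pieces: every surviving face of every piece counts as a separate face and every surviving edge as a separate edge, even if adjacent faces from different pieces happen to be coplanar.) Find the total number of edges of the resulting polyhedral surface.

68

An octagonal antiprism: V=16, E=32, F=18.
Attach a regular icosahedron (V=12, E=30, F=20) along a 3-gon: merge 3 vertices and 3 edges, delete both glued faces → V=25, E=59, F=36.
Attach a regular octahedron (V=6, E=12, F=8) along a 3-gon: merge 3 vertices and 3 edges, delete both glued faces → V=28, E=68, F=42.
Check: V − E + F = 28 − 68 + 42 = 2.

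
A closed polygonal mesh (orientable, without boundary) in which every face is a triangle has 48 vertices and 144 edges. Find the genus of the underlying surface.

1

Every face is a triangle and each edge borders two faces, so 3F = 2·144, giving F = 96.
χ = V − E + F = 48 − 144 + 96 = 0.
For a closed orientable surface χ = 2 − 2g, so g = (2 − (0))/2 = 1.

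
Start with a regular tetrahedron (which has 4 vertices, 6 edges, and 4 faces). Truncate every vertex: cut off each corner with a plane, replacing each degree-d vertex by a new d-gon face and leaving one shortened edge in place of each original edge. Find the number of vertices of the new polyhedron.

Truncation replaces each original edge-end by a new vertex, so V′ = 2E = 12.
Each original edge survives, and each old vertex of degree d contributes d new edges; summing degrees gives Σd = 2E, so E′ = E + 2E = 3E = 18.
Each original face survives and each original vertex becomes one new face: F′ = F + V = 8.

12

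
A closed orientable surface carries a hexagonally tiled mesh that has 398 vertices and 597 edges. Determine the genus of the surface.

Every face is a hexagon and each edge borders two faces, so 6F = 2·597, giving F = 199.
χ = V − E + F = 398 − 597 + 199 = 0.
For a closed orientable surface χ = 2 − 2g, so g = (2 − (0))/2 = 1.

1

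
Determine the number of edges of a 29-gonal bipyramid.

87

A bipyramid over an n-gon has 2n triangular faces and n + 2 vertices: V = 29 + 2 = 31, E = 3·29 = 87, F = 2·29 = 58.
Check: V − E + F = 31 − 87 + 58 = 2.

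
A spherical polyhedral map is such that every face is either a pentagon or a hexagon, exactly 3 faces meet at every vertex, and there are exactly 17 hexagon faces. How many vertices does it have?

54

Let x be the number of pentagons; then F = 17 + x.
Edge–face incidences: 2E = 6·17 + 5·x = 102 + 5x.
Every vertex has degree 3, so 3V = 2E.
Euler: V − E + F = 2 ⇒ (2E)/3 − E + (17 + x) = 2.
Multiply by 6: 2·(2E) − 3·(2E) + 6·(17 + x) = 12, i.e. 102 + 6x − (102 + 5x) = 12.
Collecting terms: x = 12.
Then 2E = 102 + 5·12 = 162, so E = 81, V = 2E/3 = 54, F = 17 + 12 = 29.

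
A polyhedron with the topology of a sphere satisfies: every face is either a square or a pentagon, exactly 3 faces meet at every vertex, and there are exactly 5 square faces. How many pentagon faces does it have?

Let x be the number of pentagons; then F = 5 + x.
Edge–face incidences: 2E = 4·5 + 5·x = 20 + 5x.
Every vertex has degree 3, so 3V = 2E.
Euler: V − E + F = 2 ⇒ (2E)/3 − E + (5 + x) = 2.
Multiply by 6: 2·(2E) − 3·(2E) + 6·(5 + x) = 12, i.e. 30 + 6x − (20 + 5x) = 12.
Collecting terms: x + 10 = 12, so x = 2.
Then 2E = 20 + 5·2 = 30, so E = 15, V = 2E/3 = 10, F = 5 + 2 = 7.

2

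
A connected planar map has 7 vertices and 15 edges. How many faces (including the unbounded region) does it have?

Euler's formula for a connected plane graph: V − E + F = 2, so F = 2 − 7 + 15 = 10.

10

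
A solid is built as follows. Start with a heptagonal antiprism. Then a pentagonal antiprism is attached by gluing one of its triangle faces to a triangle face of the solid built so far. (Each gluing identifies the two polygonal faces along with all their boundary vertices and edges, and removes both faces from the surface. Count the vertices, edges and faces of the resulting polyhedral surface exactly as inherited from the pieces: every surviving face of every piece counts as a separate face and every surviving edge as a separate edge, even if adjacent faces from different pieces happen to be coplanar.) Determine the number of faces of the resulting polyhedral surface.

A heptagonal antiprism: V=14, E=28, F=16.
Attach a pentagonal antiprism (V=10, E=20, F=12) along a 3-gon: merge 3 vertices and 3 edges, delete both glued faces → V=21, E=45, F=26.
Check: V − E + F = 21 − 45 + 26 = 2.

26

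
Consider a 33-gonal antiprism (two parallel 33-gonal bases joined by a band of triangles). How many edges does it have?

An antiprism on an n-gon has two n-gon caps and 2n triangles: V = 2·33 = 66, E = 4·33 = 132, F = 2·33 + 2 = 68.
Check: V − E + F = 66 − 132 + 68 = 2.

132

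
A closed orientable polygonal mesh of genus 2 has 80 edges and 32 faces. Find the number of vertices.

For a closed orientable surface of genus 2, χ = 2 − 2·2 = -2.
V = -2 + E − F = -2 + 80 − 32 = 46.

46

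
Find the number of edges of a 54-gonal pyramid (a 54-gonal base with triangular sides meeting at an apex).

108

A pyramid on an n-gon base has one n-gon and n triangles: V = 54 + 1 = 55, E = 2·54 = 108, F = 54 + 1 = 55.
Check: V − E + F = 55 − 108 + 55 = 2.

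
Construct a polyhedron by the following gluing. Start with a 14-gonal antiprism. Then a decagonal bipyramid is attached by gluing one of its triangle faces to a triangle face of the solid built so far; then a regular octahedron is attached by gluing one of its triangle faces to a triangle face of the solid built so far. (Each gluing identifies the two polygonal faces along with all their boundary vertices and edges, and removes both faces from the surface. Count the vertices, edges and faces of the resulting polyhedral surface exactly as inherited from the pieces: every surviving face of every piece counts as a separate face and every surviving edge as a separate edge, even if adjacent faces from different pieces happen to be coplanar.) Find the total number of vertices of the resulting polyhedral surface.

A 14-gonal antiprism: V=28, E=56, F=30.
Attach a decagonal bipyramid (V=12, E=30, F=20) along a 3-gon: merge 3 vertices and 3 edges, delete both glued faces → V=37, E=83, F=48.
Attach a regular octahedron (V=6, E=12, F=8) along a 3-gon: merge 3 vertices and 3 edges, delete both glued faces → V=40, E=92, F=54.
Check: V − E + F = 40 − 92 + 54 = 2.

40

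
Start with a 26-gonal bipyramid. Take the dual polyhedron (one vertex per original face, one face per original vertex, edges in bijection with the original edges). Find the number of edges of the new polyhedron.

The base solid has V = 28, E = 78, F = 52.
The dual swaps V and F and preserves E: V′ = F = 52, E′ = E = 78, F′ = V = 28.

78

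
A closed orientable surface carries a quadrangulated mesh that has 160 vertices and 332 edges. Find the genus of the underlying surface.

Every face is a square and each edge borders two faces, so 4F = 2·332, giving F = 166.
χ = V − E + F = 160 − 332 + 166 = -6.
For a closed orientable surface χ = 2 − 2g, so g = (2 − (-6))/2 = 4.

4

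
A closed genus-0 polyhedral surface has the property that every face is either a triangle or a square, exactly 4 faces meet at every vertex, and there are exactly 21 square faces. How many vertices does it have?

Let x be the number of triangles; then F = 21 + x.
Edge–face incidences: 2E = 4·21 + 3·x = 84 + 3x.
Every vertex has degree 4, so 4V = 2E.
Euler: V − E + F = 2 ⇒ (2E)/4 − E + (21 + x) = 2.
Multiply by 8: 2·(2E) − 4·(2E) + 8·(21 + x) = 16, i.e. 168 + 8x − 2·(84 + 3x) = 16.
Collecting terms: 2x = 16, so x = 8.
Then 2E = 84 + 3·8 = 108, so E = 54, V = 2E/4 = 27, F = 21 + 8 = 29.

27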